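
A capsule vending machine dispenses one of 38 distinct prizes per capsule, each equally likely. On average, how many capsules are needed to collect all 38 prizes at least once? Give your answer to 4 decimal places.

After k distinct prizes have appeared, the next capsule gives a new one with probability (38-k)/38, so the expected wait for the (k+1)-th is 38/(38-k).
E[T] = 38/38 + 38/37 + 38/36 + ... + 38/2 + 38/1 = 38·H_{38}.
H_{38} = 4.22790, so E[T] = 160.66028.

160.6603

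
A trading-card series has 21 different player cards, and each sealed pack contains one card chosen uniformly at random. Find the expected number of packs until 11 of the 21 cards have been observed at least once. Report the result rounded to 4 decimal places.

15.0442

With k distinct cards already seen, the next new one arrives after an expected 21/(21-k) packs.
Sum over k = 0,...,10: E = 21/21 + 21/20 + 21/19 + ... + 21/12 + 21/11 = 15.04420.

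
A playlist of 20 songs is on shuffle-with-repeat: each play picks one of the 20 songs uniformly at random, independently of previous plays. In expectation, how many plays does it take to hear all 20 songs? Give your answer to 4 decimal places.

71.9548

The wait to go from k to k+1 distinct songs is geometric with mean 20/(20-k).
E[T] = 20/20 + 20/19 + 20/18 + ... + 20/2 + 20/1 = 20·H_{20}.
H_{20} = 3.59774, so E[T] = 71.95479.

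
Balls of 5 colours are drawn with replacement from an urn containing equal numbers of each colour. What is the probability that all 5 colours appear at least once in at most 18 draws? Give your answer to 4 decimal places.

0.9109

By inclusion–exclusion over which colours are missing,
P(all seen) = Σ_{j=0}^{5} (-1)^j C(5,j)((5-j)/5)^18
= 1.00000 - 0.09007 + 0.00102 - 0.00000 + 0.00000 - 0.00000
= 0.91094.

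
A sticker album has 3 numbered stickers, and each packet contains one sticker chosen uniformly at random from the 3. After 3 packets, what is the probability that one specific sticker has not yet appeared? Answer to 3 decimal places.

0.296

On each packet the fixed sticker fails to appear with probability 2/3.
P(still missing after 3) = (2/3)^3 = 0.2963.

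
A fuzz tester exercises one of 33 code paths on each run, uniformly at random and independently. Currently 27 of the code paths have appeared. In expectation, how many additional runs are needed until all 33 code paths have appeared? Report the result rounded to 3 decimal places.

80.850

The wait to go from k to k+1 distinct code paths is geometric with mean 33/(33-k).
Sum over k = 27,...,32: E = 33/6 + 33/5 + 33/4 + 33/3 + 33/2 + 33/1 = 80.8500.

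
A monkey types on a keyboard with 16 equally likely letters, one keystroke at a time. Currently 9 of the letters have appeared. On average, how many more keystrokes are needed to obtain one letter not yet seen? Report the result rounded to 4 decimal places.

The number of keystrokes until the next new letter is geometric with success probability 7/16, so its mean is 16/7.
E = 16/7 = 2.28571.

2.2857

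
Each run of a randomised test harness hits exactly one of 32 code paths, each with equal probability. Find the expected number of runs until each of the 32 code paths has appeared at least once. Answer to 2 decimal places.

The wait to go from k to k+1 distinct code paths is geometric with mean 32/(32-k).
E[T] = 32/32 + 32/31 + 32/30 + ... + 32/2 + 32/1 = 32·H_{32}.
H_{32} = 4.058, so E[T] = 129.872.

129.87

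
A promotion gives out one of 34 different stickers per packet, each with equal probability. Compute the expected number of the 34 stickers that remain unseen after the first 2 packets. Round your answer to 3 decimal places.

For each sticker, P(unseen after 2) = (33/34)^2 = 0.9420.
By linearity of expectation, E[unseen] = 34·(33/34)^2 = 32.0294.

32.029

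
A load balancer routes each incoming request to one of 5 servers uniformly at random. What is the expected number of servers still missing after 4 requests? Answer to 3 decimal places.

For each server, P(unseen after 4) = (4/5)^4 = 0.4096.
By linearity of expectation, E[unseen] = 5·(4/5)^4 = 2.0480.

2.048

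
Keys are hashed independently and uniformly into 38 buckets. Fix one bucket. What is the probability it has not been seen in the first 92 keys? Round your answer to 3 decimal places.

0.086

Each key misses the fixed bucket with probability (38-1)/38 = 37/38, independently.
P(still missing after 92) = (37/38)^92 = 0.0860.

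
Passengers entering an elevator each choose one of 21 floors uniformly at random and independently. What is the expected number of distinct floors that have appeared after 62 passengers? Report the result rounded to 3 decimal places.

19.980

For each floor, P(seen in 62 passengers) = 1 - (20/21)^62 = 0.9514.
By linearity of expectation, E[distinct seen] = 21·(1 - (20/21)^62) = 19.9803.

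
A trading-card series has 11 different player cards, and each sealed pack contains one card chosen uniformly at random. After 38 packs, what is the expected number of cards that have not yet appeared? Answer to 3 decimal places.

0.294

For each card, P(unseen after 38) = (10/11)^38 = 0.0267.
By linearity of expectation, E[unseen] = 11·(10/11)^38 = 0.2941.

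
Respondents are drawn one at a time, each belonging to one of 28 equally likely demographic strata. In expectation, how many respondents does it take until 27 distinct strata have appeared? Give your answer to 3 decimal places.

With k distinct strata already seen, the next new one arrives after an expected 28/(28-k) respondents.
Sum over k = 0,...,26: E = 28/28 + 28/27 + 28/26 + ... + 28/3 + 28/2 = 81.9608.

81.961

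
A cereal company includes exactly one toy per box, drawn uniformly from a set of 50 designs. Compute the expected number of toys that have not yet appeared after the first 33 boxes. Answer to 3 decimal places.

For each toy, P(unseen after 33) = (49/50)^33 = 0.5134.
By linearity of expectation, E[unseen] = 50·(49/50)^33 = 25.6703.

25.670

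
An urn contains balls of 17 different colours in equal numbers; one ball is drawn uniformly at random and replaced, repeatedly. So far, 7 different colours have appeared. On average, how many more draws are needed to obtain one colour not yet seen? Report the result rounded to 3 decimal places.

1.700

The number of draws until the next new colour is geometric with success probability 10/17, so its mean is 17/10.
E = 17/10 = 1.7000.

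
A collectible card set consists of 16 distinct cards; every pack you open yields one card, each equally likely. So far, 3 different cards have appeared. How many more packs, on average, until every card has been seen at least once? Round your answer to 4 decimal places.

50.8821

From k distinct to k+1 distinct takes on average 16/(16-k) packs.
Sum over k = 3,...,15: E = 16/13 + 16/12 + 16/11 + ... + 16/2 + 16/1 = 50.88214.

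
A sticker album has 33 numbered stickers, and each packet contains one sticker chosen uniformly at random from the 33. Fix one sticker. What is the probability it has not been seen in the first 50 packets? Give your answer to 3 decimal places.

0.215

Each packet misses the fixed sticker with probability (33-1)/33 = 32/33, independently.
P(still missing after 50) = (32/33)^50 = 0.2147.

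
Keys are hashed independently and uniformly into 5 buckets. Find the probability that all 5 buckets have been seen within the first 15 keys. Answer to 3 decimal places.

Let A_i be the event that bucket i is missing after 15 keys. By inclusion–exclusion on the A_i,
P(all seen) = Σ_{j=0}^{5} (-1)^j C(5,j)((5-j)/5)^15
= 1.0000 - 0.1759 + 0.0047 - 0.0000 + 0.0000 - 0.0000
= 0.8288.

0.829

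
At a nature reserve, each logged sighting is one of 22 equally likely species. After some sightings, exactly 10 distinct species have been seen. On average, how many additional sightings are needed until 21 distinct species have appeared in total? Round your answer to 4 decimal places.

The wait to go from k to k+1 distinct species is geometric with mean 22/(22-k).
Sum over k = 10,...,20: E = 22/12 + 22/11 + 22/10 + ... + 22/3 + 22/2 = 46.27063.

46.2706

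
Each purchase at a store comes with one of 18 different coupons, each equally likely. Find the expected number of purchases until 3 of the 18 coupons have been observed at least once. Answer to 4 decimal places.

3.1838

With k distinct coupons already seen, the next new one arrives after an expected 18/(18-k) purchases.
Sum over k = 0,...,2: E = 18/18 + 18/17 + 18/16 = 3.18382.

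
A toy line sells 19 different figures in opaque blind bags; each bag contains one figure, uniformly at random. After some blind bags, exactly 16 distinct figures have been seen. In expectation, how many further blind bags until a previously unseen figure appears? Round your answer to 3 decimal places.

6.333

The number of blind bags until the next new figure is geometric with success probability 3/19, so its mean is 19/3.
E = 19/3 = 6.3333.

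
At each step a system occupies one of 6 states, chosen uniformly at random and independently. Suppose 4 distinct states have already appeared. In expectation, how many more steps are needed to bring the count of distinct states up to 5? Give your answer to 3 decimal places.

3.000

The wait to go from k to k+1 distinct states is geometric with mean 6/(6-k).
Only the k = 4 term is needed: E = 6/2 = 3.0000.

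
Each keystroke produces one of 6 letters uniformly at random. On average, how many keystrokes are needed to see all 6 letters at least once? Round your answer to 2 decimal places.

After k distinct letters have appeared, the next keystroke gives a new one with probability (6-k)/6, so the expected wait for the (k+1)-th is 6/(6-k).
E[T] = 6/6 + 6/5 + 6/4 + 6/3 + 6/2 + 6/1 = 6·H_{6}.
H_{6} = 2.450, so E[T] = 14.700.

14.70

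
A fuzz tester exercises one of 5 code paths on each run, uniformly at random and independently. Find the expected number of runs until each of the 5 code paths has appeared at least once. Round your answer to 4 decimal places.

11.4167

After k distinct code paths have appeared, the next run gives a new one with probability (5-k)/5, so the expected wait for the (k+1)-th is 5/(5-k).
E[T] = 5/5 + 5/4 + 5/3 + 5/2 + 5/1 = 5·H_{5}.
H_{5} = 2.28333, so E[T] = 11.41667.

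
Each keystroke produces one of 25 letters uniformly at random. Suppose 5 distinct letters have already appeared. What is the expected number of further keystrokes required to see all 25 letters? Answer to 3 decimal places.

From k distinct to k+1 distinct takes on average 25/(25-k) keystrokes.
Sum over k = 5,...,24: E = 25/20 + 25/19 + 25/18 + ... + 25/2 + 25/1 = 89.9435.

89.943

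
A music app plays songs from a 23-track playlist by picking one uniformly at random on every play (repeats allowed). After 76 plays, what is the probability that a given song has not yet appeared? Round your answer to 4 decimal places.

On each play the fixed song fails to appear with probability 22/23.
P(still missing after 76) = (22/23)^76 = 0.03410.

0.0341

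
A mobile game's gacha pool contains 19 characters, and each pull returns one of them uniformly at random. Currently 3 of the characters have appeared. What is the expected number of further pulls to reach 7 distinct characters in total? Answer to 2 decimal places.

5.27

The wait to go from k to k+1 distinct characters is geometric with mean 19/(19-k).
Sum over k = 3,...,6: E = 19/16 + 19/15 + 19/14 + 19/13 = 5.273.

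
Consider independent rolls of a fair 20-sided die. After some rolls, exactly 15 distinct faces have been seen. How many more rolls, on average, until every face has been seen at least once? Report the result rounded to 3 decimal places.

45.667

From k distinct to k+1 distinct takes on average 20/(20-k) rolls.
Sum over k = 15,...,19: E = 20/5 + 20/4 + 20/3 + 20/2 + 20/1 = 45.6667.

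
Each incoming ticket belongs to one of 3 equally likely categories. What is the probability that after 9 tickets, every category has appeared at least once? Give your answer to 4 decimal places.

By inclusion–exclusion over which categories are missing,
P(all seen) = Σ_{j=0}^{3} (-1)^j C(3,j)((3-j)/3)^9
= 1.00000 - 0.07804 + 0.00015 - 0.00000
= 0.92212.

0.9221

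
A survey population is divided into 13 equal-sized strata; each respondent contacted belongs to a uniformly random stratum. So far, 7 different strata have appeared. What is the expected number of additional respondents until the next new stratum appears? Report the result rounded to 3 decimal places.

2.167

Each respondent yields a new stratum with probability (13-7)/13 = 6/13, so the wait is geometric with mean 13/6.
E = 13/6 = 2.1667.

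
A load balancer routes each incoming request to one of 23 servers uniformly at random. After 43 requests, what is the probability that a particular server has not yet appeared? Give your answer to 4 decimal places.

0.1479

On each request the fixed server fails to appear with probability 22/23.
P(still missing after 43) = (22/23)^43 = 0.14787.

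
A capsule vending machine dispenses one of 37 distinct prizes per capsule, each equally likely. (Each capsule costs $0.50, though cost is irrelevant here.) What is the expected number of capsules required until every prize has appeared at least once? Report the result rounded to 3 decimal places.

155.459

The wait to go from k to k+1 distinct prizes is geometric with mean 37/(37-k).
E[T] = 37/37 + 37/36 + 37/35 + ... + 37/2 + 37/1 = 37·H_{37}.
H_{37} = 4.2016, so E[T] = 155.4587.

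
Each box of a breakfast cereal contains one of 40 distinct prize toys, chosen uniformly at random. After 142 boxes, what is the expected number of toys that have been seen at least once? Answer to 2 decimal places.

38.90

For each toy, P(seen in 142 boxes) = 1 - (39/40)^142 = 0.973.
By linearity of expectation, E[distinct seen] = 40·(1 - (39/40)^142) = 38.902.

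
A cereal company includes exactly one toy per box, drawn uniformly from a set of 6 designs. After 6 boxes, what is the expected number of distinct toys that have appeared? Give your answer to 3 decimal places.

For each toy, P(seen in 6 boxes) = 1 - (5/6)^6 = 0.6651.
By linearity of expectation, E[distinct seen] = 6·(1 - (5/6)^6) = 3.9906.

3.991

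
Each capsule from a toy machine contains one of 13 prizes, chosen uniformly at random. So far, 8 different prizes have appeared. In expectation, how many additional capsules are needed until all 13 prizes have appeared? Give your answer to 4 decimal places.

29.6833

From k distinct to k+1 distinct takes on average 13/(13-k) capsules.
Sum over k = 8,...,12: E = 13/5 + 13/4 + 13/3 + 13/2 + 13/1 = 29.68333.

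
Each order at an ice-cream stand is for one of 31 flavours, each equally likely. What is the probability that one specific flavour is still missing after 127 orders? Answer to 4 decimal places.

0.0155

Each order misses the fixed flavour with probability (31-1)/31 = 30/31, independently.
P(still missing after 127) = (30/31)^127 = 0.01554.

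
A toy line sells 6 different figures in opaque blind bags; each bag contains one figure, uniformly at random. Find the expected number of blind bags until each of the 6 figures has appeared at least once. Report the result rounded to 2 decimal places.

The wait to go from k to k+1 distinct figures is geometric with mean 6/(6-k).
E[T] = 6/6 + 6/5 + 6/4 + 6/3 + 6/2 + 6/1 = 6·H_{6}.
H_{6} = 2.450, so E[T] = 14.700.

14.70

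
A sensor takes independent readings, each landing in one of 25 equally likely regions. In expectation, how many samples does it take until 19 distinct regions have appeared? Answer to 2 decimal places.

34.15

Going from k to k+1 distinct takes a geometric number of samples with mean 25/(25-k).
Sum over k = 0,...,18: E = 25/25 + 25/24 + 25/23 + ... + 25/8 + 25/7 = 34.149.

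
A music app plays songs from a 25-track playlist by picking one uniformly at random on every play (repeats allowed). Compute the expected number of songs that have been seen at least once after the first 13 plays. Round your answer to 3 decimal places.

For each song, P(seen in 13 plays) = 1 - (24/25)^13 = 0.4118.
By linearity of expectation, E[distinct seen] = 25·(1 - (24/25)^13) = 10.2950.

10.295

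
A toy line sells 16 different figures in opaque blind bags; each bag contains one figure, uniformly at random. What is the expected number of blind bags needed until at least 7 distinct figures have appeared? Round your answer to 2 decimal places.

8.83

Going from k to k+1 distinct takes a geometric number of blind bags with mean 16/(16-k).
Sum over k = 0,...,6: E = 16/16 + 16/15 + 16/14 + ... + 16/11 + 16/10 = 8.828.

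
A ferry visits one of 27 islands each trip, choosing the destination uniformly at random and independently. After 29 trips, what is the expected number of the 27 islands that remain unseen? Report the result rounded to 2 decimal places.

9.04

For each island, P(unseen after 29) = (26/27)^29 = 0.335.
By linearity of expectation, E[unseen] = 27·(26/27)^29 = 9.037.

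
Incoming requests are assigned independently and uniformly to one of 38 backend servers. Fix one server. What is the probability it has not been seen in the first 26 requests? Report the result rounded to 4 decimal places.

Each request misses the fixed server with probability (38-1)/38 = 37/38, independently.
P(still missing after 26) = (37/38)^26 = 0.49989.

0.4999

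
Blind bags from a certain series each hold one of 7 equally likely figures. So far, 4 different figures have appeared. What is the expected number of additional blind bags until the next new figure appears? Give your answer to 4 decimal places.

The number of blind bags until the next new figure is geometric with success probability 3/7, so its mean is 7/3.
E = 7/3 = 2.33333.

2.3333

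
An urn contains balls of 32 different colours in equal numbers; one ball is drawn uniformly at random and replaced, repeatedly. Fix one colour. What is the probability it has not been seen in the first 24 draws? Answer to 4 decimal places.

On each draw the fixed colour fails to appear with probability 31/32.
P(still missing after 24) = (31/32)^24 = 0.46675.

0.4667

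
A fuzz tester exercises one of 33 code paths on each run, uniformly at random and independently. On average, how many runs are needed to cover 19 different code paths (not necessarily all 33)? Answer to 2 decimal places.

With k distinct code paths already seen, the next new one arrives after an expected 33/(33-k) runs.
Sum over k = 0,...,18: E = 33/33 + 33/32 + 33/31 + ... + 33/16 + 33/15 = 27.629.

27.63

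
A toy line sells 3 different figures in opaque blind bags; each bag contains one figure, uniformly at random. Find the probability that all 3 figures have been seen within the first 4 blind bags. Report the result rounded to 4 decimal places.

Let A_i be the event that figure i is missing after 4 blind bags. By inclusion–exclusion on the A_i,
P(all seen) = Σ_{j=0}^{3} (-1)^j C(3,j)((3-j)/3)^4
= 1.00000 - 0.59259 + 0.03704 - 0.00000
= 0.44444.

0.4444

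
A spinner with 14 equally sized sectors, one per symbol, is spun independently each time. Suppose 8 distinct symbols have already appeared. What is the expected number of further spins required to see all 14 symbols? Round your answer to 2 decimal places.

The wait to go from k to k+1 distinct symbols is geometric with mean 14/(14-k).
Sum over k = 8,...,13: E = 14/6 + 14/5 + 14/4 + 14/3 + 14/2 + 14/1 = 34.300.

34.30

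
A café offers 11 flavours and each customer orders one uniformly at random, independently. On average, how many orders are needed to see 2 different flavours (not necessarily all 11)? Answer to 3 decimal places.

Going from k to k+1 distinct takes a geometric number of orders with mean 11/(11-k).
Sum over k = 0,...,1: E = 11/11 + 11/10 = 2.1000.

2.100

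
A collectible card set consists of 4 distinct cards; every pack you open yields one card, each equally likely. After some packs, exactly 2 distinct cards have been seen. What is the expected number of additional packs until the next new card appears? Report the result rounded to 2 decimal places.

2.00

The number of packs until the next new card is geometric with success probability 2/4, so its mean is 4/2.
E = 4/2 = 2.000.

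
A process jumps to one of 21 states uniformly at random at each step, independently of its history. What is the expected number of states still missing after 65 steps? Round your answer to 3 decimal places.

0.881

For each state, P(unseen after 65) = (20/21)^65 = 0.0419.
By linearity of expectation, E[unseen] = 21·(20/21)^65 = 0.8809.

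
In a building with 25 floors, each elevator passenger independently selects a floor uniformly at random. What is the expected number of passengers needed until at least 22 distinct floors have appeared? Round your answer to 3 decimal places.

49.566

Going from k to k+1 distinct takes a geometric number of passengers with mean 25/(25-k).
Sum over k = 0,...,21: E = 25/25 + 25/24 + 25/23 + ... + 25/5 + 25/4 = 49.5656.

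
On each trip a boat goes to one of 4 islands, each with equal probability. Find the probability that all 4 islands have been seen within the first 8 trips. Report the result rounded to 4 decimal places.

Let A_i be the event that island i is missing after 8 trips. By inclusion–exclusion on the A_i,
P(all seen) = Σ_{j=0}^{4} (-1)^j C(4,j)((4-j)/4)^8
= 1.00000 - 0.40045 + 0.02344 - 0.00006 + 0.00000
= 0.62292.

0.6229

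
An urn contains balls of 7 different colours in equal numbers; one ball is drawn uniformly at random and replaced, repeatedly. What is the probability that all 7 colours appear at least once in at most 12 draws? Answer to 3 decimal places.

By inclusion–exclusion over which colours are missing,
P(all seen) = Σ_{j=0}^{7} (-1)^j C(7,j)((7-j)/7)^12
= 1.0000 - 1.1009 + 0.3704 - 0.0424 + 0.0013 - 0.0000 + 0.0000 - 0.0000
= 0.2285.

0.228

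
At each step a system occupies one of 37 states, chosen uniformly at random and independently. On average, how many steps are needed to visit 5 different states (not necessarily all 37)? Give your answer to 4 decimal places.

With k distinct states already seen, the next new one arrives after an expected 37/(37-k) steps.
Sum over k = 0,...,4: E = 37/37 + 37/36 + 37/35 + 37/34 + 37/33 = 5.29437.

5.2944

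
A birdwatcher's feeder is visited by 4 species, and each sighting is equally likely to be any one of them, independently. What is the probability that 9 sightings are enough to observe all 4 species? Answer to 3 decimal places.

By inclusion–exclusion over which species are missing,
P(all seen) = Σ_{j=0}^{4} (-1)^j C(4,j)((4-j)/4)^9
= 1.0000 - 0.3003 + 0.0117 - 0.0000 + 0.0000
= 0.7114.

0.711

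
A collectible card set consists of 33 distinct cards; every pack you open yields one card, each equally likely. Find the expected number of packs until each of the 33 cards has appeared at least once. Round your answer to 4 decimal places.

Split into phases: going from k distinct to k+1 distinct takes on average 33/(33-k) packs.
E[T] = 33/33 + 33/32 + 33/31 + ... + 33/2 + 33/1 = 33·H_{33}.
H_{33} = 4.08880, so E[T] = 134.93034.

134.9303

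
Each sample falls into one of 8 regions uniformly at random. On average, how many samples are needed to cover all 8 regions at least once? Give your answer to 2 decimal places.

The wait to go from k to k+1 distinct regions is geometric with mean 8/(8-k).
E[T] = 8/8 + 8/7 + 8/6 + ... + 8/2 + 8/1 = 8·H_{8}.
H_{8} = 2.718, so E[T] = 21.743.

21.74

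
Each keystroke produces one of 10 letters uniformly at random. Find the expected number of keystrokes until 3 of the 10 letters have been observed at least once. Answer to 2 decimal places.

3.36

With k distinct letters already seen, the next new one arrives after an expected 10/(10-k) keystrokes.
Sum over k = 0,...,2: E = 10/10 + 10/9 + 10/8 = 3.361.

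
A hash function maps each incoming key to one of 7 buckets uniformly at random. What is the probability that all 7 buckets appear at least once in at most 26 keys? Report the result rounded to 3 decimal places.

Let A_i be the event that bucket i is missing after 26 keys. By inclusion–exclusion on the A_i,
P(all seen) = Σ_{j=0}^{7} (-1)^j C(7,j)((7-j)/7)^26
= 1.0000 - 0.1272 + 0.0033 - 0.0000 + 0.0000 - 0.0000 + 0.0000 - 0.0000
= 0.8761.

0.876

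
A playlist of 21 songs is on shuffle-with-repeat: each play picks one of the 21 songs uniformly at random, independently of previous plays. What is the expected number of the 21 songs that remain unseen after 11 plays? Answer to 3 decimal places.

For each song, P(unseen after 11) = (20/21)^11 = 0.5847.
By linearity of expectation, E[unseen] = 21·(20/21)^11 = 12.2783.

12.278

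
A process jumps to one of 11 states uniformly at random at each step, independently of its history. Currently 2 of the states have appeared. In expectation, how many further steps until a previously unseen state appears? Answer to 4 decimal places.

Each step yields a new state with probability (11-2)/11 = 9/11, so the wait is geometric with mean 11/9.
E = 11/9 = 1.22222.

1.2222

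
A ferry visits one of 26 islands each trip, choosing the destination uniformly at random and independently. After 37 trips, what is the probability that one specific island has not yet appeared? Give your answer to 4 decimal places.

Each trip misses the fixed island with probability (26-1)/26 = 25/26, independently.
P(still missing after 37) = (25/26)^37 = 0.23430.

0.2343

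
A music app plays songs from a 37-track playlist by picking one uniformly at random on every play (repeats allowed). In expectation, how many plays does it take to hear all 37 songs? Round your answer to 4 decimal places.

The wait to go from k to k+1 distinct songs is geometric with mean 37/(37-k).
E[T] = 37/37 + 37/36 + 37/35 + ... + 37/2 + 37/1 = 37·H_{37}.
H_{37} = 4.20159, so E[T] = 155.45869.

155.4587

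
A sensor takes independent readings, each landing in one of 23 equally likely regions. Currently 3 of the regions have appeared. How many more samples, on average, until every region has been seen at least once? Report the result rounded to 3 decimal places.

82.748

From k distinct to k+1 distinct takes on average 23/(23-k) samples.
Sum over k = 3,...,22: E = 23/20 + 23/19 + 23/18 + ... + 23/2 + 23/1 = 82.7480.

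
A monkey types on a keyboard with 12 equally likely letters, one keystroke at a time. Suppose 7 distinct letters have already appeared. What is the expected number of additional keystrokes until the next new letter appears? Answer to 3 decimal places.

The number of keystrokes until the next new letter is geometric with success probability 5/12, so its mean is 12/5.
E = 12/5 = 2.4000.

2.400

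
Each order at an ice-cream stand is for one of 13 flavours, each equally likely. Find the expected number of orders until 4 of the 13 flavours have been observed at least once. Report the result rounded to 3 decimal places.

With k distinct flavours already seen, the next new one arrives after an expected 13/(13-k) orders.
Sum over k = 0,...,3: E = 13/13 + 13/12 + 13/11 + 13/10 = 4.5652.

4.565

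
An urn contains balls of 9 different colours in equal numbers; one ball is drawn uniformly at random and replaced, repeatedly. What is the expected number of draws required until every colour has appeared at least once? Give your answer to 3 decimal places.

25.461

The wait to go from k to k+1 distinct colours is geometric with mean 9/(9-k).
E[T] = 9/9 + 9/8 + 9/7 + ... + 9/2 + 9/1 = 9·H_{9}.
H_{9} = 2.8290, so E[T] = 25.4607.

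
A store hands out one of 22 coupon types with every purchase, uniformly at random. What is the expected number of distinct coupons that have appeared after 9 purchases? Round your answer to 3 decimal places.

7.526

For each coupon, P(seen in 9 purchases) = 1 - (21/22)^9 = 0.3421.
By linearity of expectation, E[distinct seen] = 22·(1 - (21/22)^9) = 7.5259.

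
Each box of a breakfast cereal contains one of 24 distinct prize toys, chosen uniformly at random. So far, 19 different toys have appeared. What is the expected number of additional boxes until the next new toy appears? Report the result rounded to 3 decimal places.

4.800

Each box yields a new toy with probability (24-19)/24 = 5/24, so the wait is geometric with mean 24/5.
E = 24/5 = 4.8000.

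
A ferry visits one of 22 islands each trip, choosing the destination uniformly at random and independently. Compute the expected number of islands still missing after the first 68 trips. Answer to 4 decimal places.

For each island, P(unseen after 68) = (21/22)^68 = 0.04228.
By linearity of expectation, E[unseen] = 22·(21/22)^68 = 0.93023.

0.9302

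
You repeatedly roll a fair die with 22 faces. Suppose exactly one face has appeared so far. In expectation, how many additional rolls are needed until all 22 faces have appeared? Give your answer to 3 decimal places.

80.198

From k distinct to k+1 distinct takes on average 22/(22-k) rolls.
Sum over k = 1,...,21: E = 22/21 + 22/20 + 22/19 + ... + 22/2 + 22/1 = 80.1979.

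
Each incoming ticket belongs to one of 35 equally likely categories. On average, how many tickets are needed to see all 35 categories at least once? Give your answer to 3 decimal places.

145.137

Split into phases: going from k distinct to k+1 distinct takes on average 35/(35-k) tickets.
E[T] = 35/35 + 35/34 + 35/33 + ... + 35/2 + 35/1 = 35·H_{35}.
H_{35} = 4.1468, so E[T] = 145.1373.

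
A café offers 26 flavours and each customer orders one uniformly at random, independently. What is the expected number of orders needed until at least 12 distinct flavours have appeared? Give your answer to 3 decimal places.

With k distinct flavours already seen, the next new one arrives after an expected 26/(26-k) orders.
Sum over k = 0,...,11: E = 26/26 + 26/25 + 26/24 + ... + 26/16 + 26/15 = 15.6743.

15.674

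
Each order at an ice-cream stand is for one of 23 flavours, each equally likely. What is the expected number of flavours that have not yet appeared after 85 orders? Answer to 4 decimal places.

For each flavour, P(unseen after 85) = (22/23)^85 = 0.02286.
By linearity of expectation, E[unseen] = 23·(22/23)^85 = 0.52576.

0.5258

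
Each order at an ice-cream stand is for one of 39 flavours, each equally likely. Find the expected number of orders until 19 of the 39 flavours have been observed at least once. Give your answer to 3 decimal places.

With k distinct flavours already seen, the next new one arrives after an expected 39/(39-k) orders.
Sum over k = 0,...,18: E = 39/39 + 39/38 + 39/37 + ... + 39/22 + 39/21 = 25.5763.

25.576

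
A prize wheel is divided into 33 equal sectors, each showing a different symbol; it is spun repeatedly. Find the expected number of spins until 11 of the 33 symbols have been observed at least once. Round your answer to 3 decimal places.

Going from k to k+1 distinct takes a geometric number of spins with mean 33/(33-k).
Sum over k = 0,...,10: E = 33/33 + 33/32 + 33/31 + ... + 33/24 + 33/23 = 13.1335.

13.134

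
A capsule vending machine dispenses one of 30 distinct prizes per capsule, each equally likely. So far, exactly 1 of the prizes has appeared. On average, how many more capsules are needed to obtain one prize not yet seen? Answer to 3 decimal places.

Each capsule yields a new prize with probability (30-1)/30 = 29/30, so the wait is geometric with mean 30/29.
E = 30/29 = 1.0345.

1.034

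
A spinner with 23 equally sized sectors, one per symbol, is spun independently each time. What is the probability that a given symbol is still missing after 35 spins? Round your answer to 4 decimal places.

On each spin the fixed symbol fails to appear with probability 22/23.
P(still missing after 35) = (22/23)^35 = 0.21102.

0.2110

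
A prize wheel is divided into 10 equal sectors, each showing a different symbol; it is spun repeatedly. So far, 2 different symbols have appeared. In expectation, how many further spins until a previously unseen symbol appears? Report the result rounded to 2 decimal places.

1.25

Each spin yields a new symbol with probability (10-2)/10 = 8/10, so the wait is geometric with mean 10/8.
E = 10/8 = 1.250.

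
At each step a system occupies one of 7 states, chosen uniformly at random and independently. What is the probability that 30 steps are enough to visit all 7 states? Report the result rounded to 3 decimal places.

Let A_i be the event that state i is missing after 30 steps. By inclusion–exclusion on the A_i,
P(all seen) = Σ_{j=0}^{7} (-1)^j C(7,j)((7-j)/7)^30
= 1.0000 - 0.0687 + 0.0009 - 0.0000 + 0.0000 - 0.0000 + 0.0000 - 0.0000
= 0.9322.

0.932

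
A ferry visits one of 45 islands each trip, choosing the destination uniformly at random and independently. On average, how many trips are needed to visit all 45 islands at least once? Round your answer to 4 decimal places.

197.7727

After k distinct islands have appeared, the next trip gives a new one with probability (45-k)/45, so the expected wait for the (k+1)-th is 45/(45-k).
E[T] = 45/45 + 45/44 + 45/43 + ... + 45/2 + 45/1 = 45·H_{45}.
H_{45} = 4.39495, so E[T] = 197.77267.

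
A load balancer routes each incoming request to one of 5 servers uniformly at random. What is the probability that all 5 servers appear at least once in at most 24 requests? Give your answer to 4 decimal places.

By inclusion–exclusion over which servers are missing,
P(all seen) = Σ_{j=0}^{5} (-1)^j C(5,j)((5-j)/5)^24
= 1.00000 - 0.02361 + 0.00005 - 0.00000 + 0.00000 - 0.00000
= 0.97644.

0.9764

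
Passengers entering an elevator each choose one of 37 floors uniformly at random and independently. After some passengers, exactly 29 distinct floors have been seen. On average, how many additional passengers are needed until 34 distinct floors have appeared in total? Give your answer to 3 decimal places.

32.727

The wait to go from k to k+1 distinct floors is geometric with mean 37/(37-k).
Sum over k = 29,...,33: E = 37/8 + 37/7 + 37/6 + 37/5 + 37/4 = 32.7274.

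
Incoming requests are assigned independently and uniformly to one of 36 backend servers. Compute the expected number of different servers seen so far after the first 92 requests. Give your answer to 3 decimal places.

For each server, P(seen in 92 requests) = 1 - (35/36)^92 = 0.9251.
By linearity of expectation, E[distinct seen] = 36·(1 - (35/36)^92) = 33.3039.

33.304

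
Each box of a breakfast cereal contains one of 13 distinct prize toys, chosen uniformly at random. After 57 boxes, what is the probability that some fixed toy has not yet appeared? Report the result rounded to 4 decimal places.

0.0104

Each box misses the fixed toy with probability (13-1)/13 = 12/13, independently.
P(still missing after 57) = (12/13)^57 = 0.01044.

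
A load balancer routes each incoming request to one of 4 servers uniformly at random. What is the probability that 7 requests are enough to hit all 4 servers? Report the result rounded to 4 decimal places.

0.5127

Let A_i be the event that server i is missing after 7 requests. By inclusion–exclusion on the A_i,
P(all seen) = Σ_{j=0}^{4} (-1)^j C(4,j)((4-j)/4)^7
= 1.00000 - 0.53394 + 0.04688 - 0.00024 + 0.00000
= 0.51270.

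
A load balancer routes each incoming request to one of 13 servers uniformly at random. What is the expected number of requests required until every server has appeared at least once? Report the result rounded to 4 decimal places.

41.3417

The wait to go from k to k+1 distinct servers is geometric with mean 13/(13-k).
E[T] = 13/13 + 13/12 + 13/11 + ... + 13/2 + 13/1 = 13·H_{13}.
H_{13} = 3.18013, so E[T] = 41.34174.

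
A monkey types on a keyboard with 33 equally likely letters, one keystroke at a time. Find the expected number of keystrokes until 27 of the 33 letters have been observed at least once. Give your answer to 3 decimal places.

54.080

Going from k to k+1 distinct takes a geometric number of keystrokes with mean 33/(33-k).
Sum over k = 0,...,26: E = 33/33 + 33/32 + 33/31 + ... + 33/8 + 33/7 = 54.0803.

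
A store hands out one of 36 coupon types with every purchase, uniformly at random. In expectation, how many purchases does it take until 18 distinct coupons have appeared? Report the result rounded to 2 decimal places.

Going from k to k+1 distinct takes a geometric number of purchases with mean 36/(36-k).
Sum over k = 0,...,17: E = 36/36 + 36/35 + 36/34 + ... + 36/20 + 36/19 = 24.460.

24.46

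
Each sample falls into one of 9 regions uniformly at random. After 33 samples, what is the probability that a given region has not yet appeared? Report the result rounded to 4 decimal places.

0.0205

On each sample the fixed region fails to appear with probability 8/9.
P(still missing after 33) = (8/9)^33 = 0.02051.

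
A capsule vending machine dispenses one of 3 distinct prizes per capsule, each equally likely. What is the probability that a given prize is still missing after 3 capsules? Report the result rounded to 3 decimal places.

Each capsule misses the fixed prize with probability (3-1)/3 = 2/3, independently.
P(still missing after 3) = (2/3)^3 = 0.2963.

0.296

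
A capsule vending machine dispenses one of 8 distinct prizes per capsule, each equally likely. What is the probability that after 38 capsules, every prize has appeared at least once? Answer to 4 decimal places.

0.9505

Let A_i be the event that prize i is missing after 38 capsules. By inclusion–exclusion on the A_i,
P(all seen) = Σ_{j=0}^{8} (-1)^j C(8,j)((8-j)/8)^38
= 1.00000 - 0.05005 + 0.00050 - 0.00000 + 0.00000 - 0.00000 + 0.00000 - 0.00000 + 0.00000
= 0.95045.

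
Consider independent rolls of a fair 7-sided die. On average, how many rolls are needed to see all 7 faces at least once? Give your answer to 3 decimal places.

The wait to go from k to k+1 distinct faces is geometric with mean 7/(7-k).
E[T] = 7/7 + 7/6 + 7/5 + ... + 7/2 + 7/1 = 7·H_{7}.
H_{7} = 2.5929, so E[T] = 18.1500.

18.150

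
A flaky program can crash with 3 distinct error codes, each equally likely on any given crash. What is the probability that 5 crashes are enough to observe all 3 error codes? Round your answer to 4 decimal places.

0.6173

Let A_i be the event that error code i is missing after 5 crashes. By inclusion–exclusion on the A_i,
P(all seen) = Σ_{j=0}^{3} (-1)^j C(3,j)((3-j)/3)^5
= 1.00000 - 0.39506 + 0.01235 - 0.00000
= 0.61728.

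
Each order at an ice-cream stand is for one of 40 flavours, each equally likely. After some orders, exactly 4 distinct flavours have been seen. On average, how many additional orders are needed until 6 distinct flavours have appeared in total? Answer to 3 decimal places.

2.254

With k distinct flavours already seen, the next new one takes an expected 40/(40-k) orders.
Sum over k = 4,...,5: E = 40/36 + 40/35 = 2.2540.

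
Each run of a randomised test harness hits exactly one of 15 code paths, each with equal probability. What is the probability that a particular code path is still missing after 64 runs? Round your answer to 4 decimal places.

On each run the fixed code path fails to appear with probability 14/15.
P(still missing after 64) = (14/15)^64 = 0.01209.

0.0121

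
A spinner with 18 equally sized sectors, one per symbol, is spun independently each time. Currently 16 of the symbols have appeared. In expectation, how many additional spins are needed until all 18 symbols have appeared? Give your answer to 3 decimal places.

From k distinct to k+1 distinct takes on average 18/(18-k) spins.
Sum over k = 16,...,17: E = 18/2 + 18/1 = 27.0000.

27.000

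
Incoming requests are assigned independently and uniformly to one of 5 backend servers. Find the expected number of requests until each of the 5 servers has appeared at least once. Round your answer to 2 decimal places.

The wait to go from k to k+1 distinct servers is geometric with mean 5/(5-k).
E[T] = 5/5 + 5/4 + 5/3 + 5/2 + 5/1 = 5·H_{5}.
H_{5} = 2.283, so E[T] = 11.417.

11.42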